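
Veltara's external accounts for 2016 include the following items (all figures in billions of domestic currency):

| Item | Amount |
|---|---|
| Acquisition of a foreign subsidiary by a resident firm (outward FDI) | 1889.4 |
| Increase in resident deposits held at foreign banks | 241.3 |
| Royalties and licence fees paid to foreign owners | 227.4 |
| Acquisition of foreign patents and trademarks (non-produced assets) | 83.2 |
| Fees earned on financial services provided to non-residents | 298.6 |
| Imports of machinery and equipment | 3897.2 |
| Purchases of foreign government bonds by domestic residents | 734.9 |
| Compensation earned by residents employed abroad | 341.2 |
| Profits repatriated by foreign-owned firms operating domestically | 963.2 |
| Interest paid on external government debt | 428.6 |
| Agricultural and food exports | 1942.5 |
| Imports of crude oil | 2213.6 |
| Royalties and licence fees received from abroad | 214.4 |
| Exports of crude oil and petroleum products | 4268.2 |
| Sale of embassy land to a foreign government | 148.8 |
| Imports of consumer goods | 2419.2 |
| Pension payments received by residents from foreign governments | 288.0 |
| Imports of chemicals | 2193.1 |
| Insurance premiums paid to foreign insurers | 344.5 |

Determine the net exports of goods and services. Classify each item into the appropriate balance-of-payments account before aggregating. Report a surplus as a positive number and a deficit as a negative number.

-4571.3

Goods: -2213.6 + 4268.2 - 2419.2 + 1942.5 - 2193.1 - 3897.2 = -4512.4
Services: 214.4 - 227.4 - 344.5 + 298.6 = -58.9
Trade balance = -4512.4 + (-58.9) = -4571.3
(Excluded from the trade balance — financial account: acquisition of a foreign subsidiary by a resident firm (outward FDI) 1889.4, increase in resident deposits held at foreign banks 241.3, purchases of foreign government bonds by domestic residents 734.9; capital account: acquisition of foreign patents and trademarks (non-produced assets) 83.2, sale of embassy land to a foreign government 148.8; primary income: compensation earned by residents employed abroad 341.2, profits repatriated by foreign-owned firms operating domestically 963.2, interest paid on external government debt 428.6; secondary income: pension payments received by residents from foreign governments 288.0.)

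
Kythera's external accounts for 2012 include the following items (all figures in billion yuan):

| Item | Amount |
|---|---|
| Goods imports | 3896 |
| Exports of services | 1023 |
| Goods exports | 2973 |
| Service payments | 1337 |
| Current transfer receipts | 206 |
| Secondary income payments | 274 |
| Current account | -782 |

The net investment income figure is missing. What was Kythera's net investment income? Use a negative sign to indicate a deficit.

523

Current account = goods balance + services balance + net primary income + net secondary income
Sum of the known components = -1305
Net investment income = CA - (known components) = -782 - (-1305) = 523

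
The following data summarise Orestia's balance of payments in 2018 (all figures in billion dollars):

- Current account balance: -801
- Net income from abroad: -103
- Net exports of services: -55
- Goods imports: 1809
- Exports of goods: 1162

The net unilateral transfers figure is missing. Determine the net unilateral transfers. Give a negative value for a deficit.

4

Current account = goods balance + services balance + net primary income + net secondary income
Sum of the known components = -805
Net unilateral transfers = CA - (known components) = -801 - (-805) = 4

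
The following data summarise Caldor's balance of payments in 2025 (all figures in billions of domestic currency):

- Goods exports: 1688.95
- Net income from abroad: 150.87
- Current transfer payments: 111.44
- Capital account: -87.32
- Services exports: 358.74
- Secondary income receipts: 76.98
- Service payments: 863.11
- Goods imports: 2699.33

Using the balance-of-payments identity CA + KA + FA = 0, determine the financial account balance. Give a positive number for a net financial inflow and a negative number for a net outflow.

Goods balance = 1688.95 - 2699.33 = -1010.38
Services balance = 358.74 - 863.11 = -504.37
Trade balance (goods + services) = -1010.38 + (-504.37) = -1514.75
Net primary income = 150.87
Net secondary income = 76.98 - 111.44 = -34.46
Current account = -1514.75 + 150.87 + (-34.46) = -1398.34
Financial account = -(-1398.34 + (-87.32)) = 1485.66

1485.66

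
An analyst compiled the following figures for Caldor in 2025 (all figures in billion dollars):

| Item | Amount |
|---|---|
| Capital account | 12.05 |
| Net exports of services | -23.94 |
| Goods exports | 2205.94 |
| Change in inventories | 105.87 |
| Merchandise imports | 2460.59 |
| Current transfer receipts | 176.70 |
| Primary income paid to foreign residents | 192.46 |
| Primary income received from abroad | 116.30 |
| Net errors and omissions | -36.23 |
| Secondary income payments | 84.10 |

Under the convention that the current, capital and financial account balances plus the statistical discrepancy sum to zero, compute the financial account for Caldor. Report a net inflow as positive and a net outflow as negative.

Goods balance = 2205.94 - 2460.59 = -254.65
Services balance = -23.94
Trade balance (goods + services) = -254.65 + (-23.94) = -278.59
Net primary income = 116.30 - 192.46 = -76.16
Net secondary income = 176.70 - 84.10 = 92.60
Current account = -278.59 + (-76.16) + 92.60 = -262.15
Financial account = -(-262.15 + 12.05 + (-36.23)) = 286.33

286.33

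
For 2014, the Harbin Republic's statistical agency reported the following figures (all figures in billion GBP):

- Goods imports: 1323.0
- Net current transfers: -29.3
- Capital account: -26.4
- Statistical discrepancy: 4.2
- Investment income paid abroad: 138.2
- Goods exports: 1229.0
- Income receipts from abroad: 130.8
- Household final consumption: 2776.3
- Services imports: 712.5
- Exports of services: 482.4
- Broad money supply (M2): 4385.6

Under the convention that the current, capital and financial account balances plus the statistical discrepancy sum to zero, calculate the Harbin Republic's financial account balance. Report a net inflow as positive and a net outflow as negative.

383.0

Goods balance = 1229.0 - 1323.0 = -94.0
Services balance = 482.4 - 712.5 = -230.1
Trade balance (goods + services) = -94.0 + (-230.1) = -324.1
Net primary income = 130.8 - 138.2 = -7.4
Net secondary income = -29.3
Current account = -324.1 + (-7.4) + (-29.3) = -360.8
Financial account = -(-360.8 + (-26.4) + 4.2) = 383.0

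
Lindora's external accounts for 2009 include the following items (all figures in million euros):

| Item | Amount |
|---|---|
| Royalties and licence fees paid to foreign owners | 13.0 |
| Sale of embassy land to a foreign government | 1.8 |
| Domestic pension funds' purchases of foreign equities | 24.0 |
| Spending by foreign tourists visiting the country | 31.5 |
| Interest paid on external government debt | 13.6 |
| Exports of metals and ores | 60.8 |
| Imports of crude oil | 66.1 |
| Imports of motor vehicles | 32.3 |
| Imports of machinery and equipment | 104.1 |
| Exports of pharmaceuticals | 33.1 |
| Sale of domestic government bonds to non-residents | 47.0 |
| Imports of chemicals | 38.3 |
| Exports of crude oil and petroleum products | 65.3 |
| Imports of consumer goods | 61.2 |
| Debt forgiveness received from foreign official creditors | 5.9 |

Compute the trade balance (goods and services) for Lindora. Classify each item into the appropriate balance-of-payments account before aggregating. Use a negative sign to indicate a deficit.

Goods: -66.1 + 60.8 - 32.3 - 104.1 - 38.3 - 61.2 + 65.3 + 33.1 = -142.8
Services: -13.0 + 31.5 = 18.5
Trade balance = -142.8 + 18.5 = -124.3
(Excluded from the trade balance — capital account: sale of embassy land to a foreign government 1.8, debt forgiveness received from foreign official creditors 5.9; financial account: domestic pension funds' purchases of foreign equities 24.0, sale of domestic government bonds to non-residents 47.0; primary income: interest paid on external government debt 13.6.)

-124.3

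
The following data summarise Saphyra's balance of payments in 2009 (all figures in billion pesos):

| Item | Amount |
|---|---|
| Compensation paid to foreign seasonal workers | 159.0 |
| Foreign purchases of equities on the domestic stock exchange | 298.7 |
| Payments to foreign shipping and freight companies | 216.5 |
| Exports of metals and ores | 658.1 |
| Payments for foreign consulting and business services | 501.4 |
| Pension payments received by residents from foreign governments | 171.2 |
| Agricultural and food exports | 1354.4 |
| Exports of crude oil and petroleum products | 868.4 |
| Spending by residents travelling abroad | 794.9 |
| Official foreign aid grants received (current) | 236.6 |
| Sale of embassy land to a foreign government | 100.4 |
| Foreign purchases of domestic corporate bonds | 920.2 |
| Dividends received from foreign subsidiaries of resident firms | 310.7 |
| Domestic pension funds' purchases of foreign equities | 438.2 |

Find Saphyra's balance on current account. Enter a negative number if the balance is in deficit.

1927.6

Goods: 658.1 + 1354.4 + 868.4 = 2880.9
Services: -501.4 - 216.5 - 794.9 = -1512.8
Primary income: -159.0 + 310.7 = 151.7
Secondary income: 171.2 + 236.6 = 407.8
Current account = 2880.9 + (-1512.8) + 151.7 + 407.8 = 1927.6
(Excluded from the current account — financial account: foreign purchases of equities on the domestic stock exchange 298.7, foreign purchases of domestic corporate bonds 920.2, domestic pension funds' purchases of foreign equities 438.2; capital account: sale of embassy land to a foreign government 100.4.)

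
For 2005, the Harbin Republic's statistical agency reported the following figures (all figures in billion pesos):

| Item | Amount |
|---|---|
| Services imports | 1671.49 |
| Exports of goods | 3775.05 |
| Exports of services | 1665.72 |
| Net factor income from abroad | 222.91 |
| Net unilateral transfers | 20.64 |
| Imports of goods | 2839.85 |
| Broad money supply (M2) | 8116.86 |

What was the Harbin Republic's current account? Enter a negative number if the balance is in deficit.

Goods balance = 3775.05 - 2839.85 = 935.20
Services balance = 1665.72 - 1671.49 = -5.77
Trade balance (goods + services) = 935.20 + (-5.77) = 929.43
Net primary income = 222.91
Net secondary income = 20.64
Current account = 929.43 + 222.91 + 20.64 = 1172.98

1172.98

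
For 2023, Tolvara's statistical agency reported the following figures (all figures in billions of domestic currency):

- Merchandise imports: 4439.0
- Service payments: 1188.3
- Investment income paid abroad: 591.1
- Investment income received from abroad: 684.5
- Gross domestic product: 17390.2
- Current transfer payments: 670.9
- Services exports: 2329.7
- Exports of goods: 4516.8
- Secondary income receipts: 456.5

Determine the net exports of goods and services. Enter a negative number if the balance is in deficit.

1219.2

Goods balance = 4516.8 - 4439.0 = 77.8
Services balance = 2329.7 - 1188.3 = 1141.4
Trade balance (goods + services) = 77.8 + 1141.4 = 1219.2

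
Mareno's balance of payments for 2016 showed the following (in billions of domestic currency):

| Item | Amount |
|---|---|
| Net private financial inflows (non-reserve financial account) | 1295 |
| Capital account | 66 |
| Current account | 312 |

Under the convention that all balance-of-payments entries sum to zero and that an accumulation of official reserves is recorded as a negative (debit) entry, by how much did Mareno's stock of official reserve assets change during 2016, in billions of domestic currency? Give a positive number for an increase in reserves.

Official reserve transactions balance = -(312 + 66 + 1295) = -1673
An accumulation of reserves is recorded as a debit (negative entry), so the change in the stock of reserves is the negative of that balance.
Change in official reserves = -(-1673) = 1673

1673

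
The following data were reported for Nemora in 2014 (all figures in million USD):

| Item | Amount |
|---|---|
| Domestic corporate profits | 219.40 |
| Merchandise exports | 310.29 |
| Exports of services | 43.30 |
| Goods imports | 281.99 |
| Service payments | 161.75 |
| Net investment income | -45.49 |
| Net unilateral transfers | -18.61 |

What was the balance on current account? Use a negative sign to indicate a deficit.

Goods balance = 310.29 - 281.99 = 28.30
Services balance = 43.30 - 161.75 = -118.45
Trade balance (goods + services) = 28.30 + (-118.45) = -90.15
Net primary income = -45.49
Net secondary income = -18.61
Current account = -90.15 + (-45.49) + (-18.61) = -154.25

-154.25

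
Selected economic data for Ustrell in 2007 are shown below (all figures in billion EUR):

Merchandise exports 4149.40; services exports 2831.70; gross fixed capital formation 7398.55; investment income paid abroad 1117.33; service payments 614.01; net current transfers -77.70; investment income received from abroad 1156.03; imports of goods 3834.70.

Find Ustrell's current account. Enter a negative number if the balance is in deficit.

2493.39

Goods balance = 4149.40 - 3834.70 = 314.70
Services balance = 2831.70 - 614.01 = 2217.69
Trade balance (goods + services) = 314.70 + 2217.69 = 2532.39
Net primary income = 1156.03 - 1117.33 = 38.70
Net secondary income = -77.70
Current account = 2532.39 + 38.70 + (-77.70) = 2493.39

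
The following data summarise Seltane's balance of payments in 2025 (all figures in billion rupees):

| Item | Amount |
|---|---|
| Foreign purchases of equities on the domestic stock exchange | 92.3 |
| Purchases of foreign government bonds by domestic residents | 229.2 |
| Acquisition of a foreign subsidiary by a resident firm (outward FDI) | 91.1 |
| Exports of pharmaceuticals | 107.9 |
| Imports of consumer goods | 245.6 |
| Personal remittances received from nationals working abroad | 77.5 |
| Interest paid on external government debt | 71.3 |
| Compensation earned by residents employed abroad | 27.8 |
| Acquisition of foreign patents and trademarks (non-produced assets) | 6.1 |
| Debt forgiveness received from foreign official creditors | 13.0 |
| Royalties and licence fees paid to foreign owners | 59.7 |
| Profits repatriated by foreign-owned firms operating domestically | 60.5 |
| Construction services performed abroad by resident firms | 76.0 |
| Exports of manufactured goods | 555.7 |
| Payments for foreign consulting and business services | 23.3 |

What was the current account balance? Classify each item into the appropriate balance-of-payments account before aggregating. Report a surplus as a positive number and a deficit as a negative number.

Goods: 107.9 + 555.7 - 245.6 = 418.0
Services: -23.3 + 76.0 - 59.7 = -7.0
Primary income: -71.3 - 60.5 + 27.8 = -104.0
Secondary income: 77.5
Current account = 418.0 + (-7.0) + (-104.0) + 77.5 = 384.5
(Excluded from the current account — financial account: foreign purchases of equities on the domestic stock exchange 92.3, purchases of foreign government bonds by domestic residents 229.2, acquisition of a foreign subsidiary by a resident firm (outward FDI) 91.1; capital account: acquisition of foreign patents and trademarks (non-produced assets) 6.1, debt forgiveness received from foreign official creditors 13.0.)

384.5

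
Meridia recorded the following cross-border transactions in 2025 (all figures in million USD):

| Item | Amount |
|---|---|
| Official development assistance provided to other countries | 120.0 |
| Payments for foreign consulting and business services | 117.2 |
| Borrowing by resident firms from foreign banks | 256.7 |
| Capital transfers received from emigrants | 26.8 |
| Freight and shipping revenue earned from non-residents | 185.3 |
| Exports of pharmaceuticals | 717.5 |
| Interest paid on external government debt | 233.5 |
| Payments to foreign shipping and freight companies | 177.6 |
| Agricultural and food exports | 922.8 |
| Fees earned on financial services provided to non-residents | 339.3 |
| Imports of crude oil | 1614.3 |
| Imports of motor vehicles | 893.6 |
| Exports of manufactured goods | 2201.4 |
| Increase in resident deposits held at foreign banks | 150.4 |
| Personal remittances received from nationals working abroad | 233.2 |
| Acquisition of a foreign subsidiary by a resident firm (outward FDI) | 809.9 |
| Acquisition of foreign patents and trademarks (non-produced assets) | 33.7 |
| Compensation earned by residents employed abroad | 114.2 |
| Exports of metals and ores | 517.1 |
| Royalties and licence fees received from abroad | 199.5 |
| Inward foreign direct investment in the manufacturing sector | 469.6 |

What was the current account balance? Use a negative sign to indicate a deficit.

Goods: 922.8 + 717.5 - 1614.3 + 517.1 - 893.6 + 2201.4 = 1850.9
Services: -117.2 + 199.5 - 177.6 + 339.3 + 185.3 = 429.3
Primary income: -233.5 + 114.2 = -119.3
Secondary income: 233.2 - 120.0 = 113.2
Current account = 1850.9 + 429.3 + (-119.3) + 113.2 = 2274.1
(Excluded from the current account — financial account: borrowing by resident firms from foreign banks 256.7, increase in resident deposits held at foreign banks 150.4, acquisition of a foreign subsidiary by a resident firm (outward FDI) 809.9, inward foreign direct investment in the manufacturing sector 469.6; capital account: capital transfers received from emigrants 26.8, acquisition of foreign patents and trademarks (non-produced assets) 33.7.)

2274.1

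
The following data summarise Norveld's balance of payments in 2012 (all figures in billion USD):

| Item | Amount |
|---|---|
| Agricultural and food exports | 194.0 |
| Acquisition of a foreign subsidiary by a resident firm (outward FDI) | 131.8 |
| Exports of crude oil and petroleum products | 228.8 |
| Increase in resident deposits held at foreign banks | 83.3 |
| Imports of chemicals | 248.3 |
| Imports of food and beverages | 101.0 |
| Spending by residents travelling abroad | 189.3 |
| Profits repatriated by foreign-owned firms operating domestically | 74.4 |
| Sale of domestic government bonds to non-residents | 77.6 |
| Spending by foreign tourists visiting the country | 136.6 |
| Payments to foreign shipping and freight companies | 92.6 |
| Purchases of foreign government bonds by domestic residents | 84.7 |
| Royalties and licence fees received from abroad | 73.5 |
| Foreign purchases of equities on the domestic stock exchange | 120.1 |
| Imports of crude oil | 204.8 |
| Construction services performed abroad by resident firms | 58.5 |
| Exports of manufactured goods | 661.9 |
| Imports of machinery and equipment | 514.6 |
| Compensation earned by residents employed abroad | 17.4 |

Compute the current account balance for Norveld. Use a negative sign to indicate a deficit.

-54.3

Goods: -204.8 - 101.0 - 514.6 + 661.9 + 194.0 - 248.3 + 228.8 = 16.0
Services: 58.5 - 92.6 + 73.5 + 136.6 - 189.3 = -13.3
Primary income: -74.4 + 17.4 = -57.0
Current account = 16.0 + (-13.3) + (-57.0) = -54.3
(Excluded from the current account — financial account: acquisition of a foreign subsidiary by a resident firm (outward FDI) 131.8, increase in resident deposits held at foreign banks 83.3, sale of domestic government bonds to non-residents 77.6, purchases of foreign government bonds by domestic residents 84.7, foreign purchases of equities on the domestic stock exchange 120.1.)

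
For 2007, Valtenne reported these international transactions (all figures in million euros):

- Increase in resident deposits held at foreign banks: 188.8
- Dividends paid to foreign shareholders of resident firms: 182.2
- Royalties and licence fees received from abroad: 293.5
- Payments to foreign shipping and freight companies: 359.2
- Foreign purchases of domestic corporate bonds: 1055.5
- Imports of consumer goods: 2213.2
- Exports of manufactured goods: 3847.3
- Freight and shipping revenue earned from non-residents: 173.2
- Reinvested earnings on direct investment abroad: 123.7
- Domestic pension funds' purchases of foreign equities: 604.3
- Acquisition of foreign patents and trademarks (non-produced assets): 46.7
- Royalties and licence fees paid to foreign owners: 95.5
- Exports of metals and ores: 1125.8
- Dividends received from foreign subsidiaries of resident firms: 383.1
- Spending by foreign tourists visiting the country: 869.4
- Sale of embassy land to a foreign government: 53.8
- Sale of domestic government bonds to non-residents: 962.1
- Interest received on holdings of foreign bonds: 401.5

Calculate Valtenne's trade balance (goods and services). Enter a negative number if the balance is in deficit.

Goods: 3847.3 + 1125.8 - 2213.2 = 2759.9
Services: 869.4 + 293.5 - 95.5 + 173.2 - 359.2 = 881.4
Trade balance = 2759.9 + 881.4 = 3641.3
(Excluded from the trade balance — financial account: increase in resident deposits held at foreign banks 188.8, foreign purchases of domestic corporate bonds 1055.5, domestic pension funds' purchases of foreign equities 604.3, sale of domestic government bonds to non-residents 962.1; primary income: dividends paid to foreign shareholders of resident firms 182.2, reinvested earnings on direct investment abroad 123.7, dividends received from foreign subsidiaries of resident firms 383.1, interest received on holdings of foreign bonds 401.5; capital account: acquisition of foreign patents and trademarks (non-produced assets) 46.7, sale of embassy land to a foreign government 53.8.)

3641.3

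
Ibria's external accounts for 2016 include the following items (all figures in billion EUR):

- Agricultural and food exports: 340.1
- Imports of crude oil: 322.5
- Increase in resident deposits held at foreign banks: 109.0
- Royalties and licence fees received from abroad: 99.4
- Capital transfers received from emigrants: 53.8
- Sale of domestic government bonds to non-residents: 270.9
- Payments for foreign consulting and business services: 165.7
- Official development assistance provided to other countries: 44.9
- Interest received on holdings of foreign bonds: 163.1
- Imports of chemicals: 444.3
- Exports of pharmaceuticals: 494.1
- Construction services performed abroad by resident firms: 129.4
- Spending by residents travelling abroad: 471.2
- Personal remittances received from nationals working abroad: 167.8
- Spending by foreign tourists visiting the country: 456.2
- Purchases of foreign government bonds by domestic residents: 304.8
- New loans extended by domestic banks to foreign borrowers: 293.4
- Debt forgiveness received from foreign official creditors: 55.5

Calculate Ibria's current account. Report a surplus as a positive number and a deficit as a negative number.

401.5

Goods: -444.3 - 322.5 + 340.1 + 494.1 = 67.4
Services: 99.4 + 129.4 + 456.2 - 165.7 - 471.2 = 48.1
Primary income: 163.1
Secondary income: 167.8 - 44.9 = 122.9
Current account = 67.4 + 48.1 + 163.1 + 122.9 = 401.5
(Excluded from the current account — financial account: increase in resident deposits held at foreign banks 109.0, sale of domestic government bonds to non-residents 270.9, purchases of foreign government bonds by domestic residents 304.8, new loans extended by domestic banks to foreign borrowers 293.4; capital account: capital transfers received from emigrants 53.8, debt forgiveness received from foreign official creditors 55.5.)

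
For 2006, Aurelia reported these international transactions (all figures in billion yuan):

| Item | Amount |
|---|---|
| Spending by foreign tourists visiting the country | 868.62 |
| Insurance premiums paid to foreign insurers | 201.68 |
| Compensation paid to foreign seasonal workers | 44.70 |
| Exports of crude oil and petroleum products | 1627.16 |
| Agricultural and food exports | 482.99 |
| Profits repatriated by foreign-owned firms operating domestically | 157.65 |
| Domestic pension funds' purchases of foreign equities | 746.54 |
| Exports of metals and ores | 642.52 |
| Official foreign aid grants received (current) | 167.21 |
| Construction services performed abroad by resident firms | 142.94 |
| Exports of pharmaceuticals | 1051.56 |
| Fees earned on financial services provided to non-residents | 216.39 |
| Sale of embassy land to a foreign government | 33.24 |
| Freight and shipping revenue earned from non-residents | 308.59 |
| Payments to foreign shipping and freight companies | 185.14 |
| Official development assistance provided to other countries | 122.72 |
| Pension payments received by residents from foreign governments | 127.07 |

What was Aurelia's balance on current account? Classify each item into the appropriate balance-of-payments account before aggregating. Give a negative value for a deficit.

4923.16

Goods: 642.52 + 1627.16 + 482.99 + 1051.56 = 3804.23
Services: 216.39 - 185.14 + 142.94 + 308.59 - 201.68 + 868.62 = 1149.72
Primary income: -157.65 - 44.70 = -202.35
Secondary income: -122.72 + 127.07 + 167.21 = 171.56
Current account = 3804.23 + 1149.72 + (-202.35) + 171.56 = 4923.16
(Excluded from the current account — financial account: domestic pension funds' purchases of foreign equities 746.54; capital account: sale of embassy land to a foreign government 33.24.)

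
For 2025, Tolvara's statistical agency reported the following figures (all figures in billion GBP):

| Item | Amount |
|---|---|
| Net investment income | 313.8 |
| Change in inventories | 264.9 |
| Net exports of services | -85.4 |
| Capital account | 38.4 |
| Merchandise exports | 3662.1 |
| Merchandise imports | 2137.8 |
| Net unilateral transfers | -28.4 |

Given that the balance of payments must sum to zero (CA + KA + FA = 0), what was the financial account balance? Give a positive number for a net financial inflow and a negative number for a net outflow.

-1762.7

Goods balance = 3662.1 - 2137.8 = 1524.3
Services balance = -85.4
Trade balance (goods + services) = 1524.3 + (-85.4) = 1438.9
Net primary income = 313.8
Net secondary income = -28.4
Current account = 1438.9 + 313.8 + (-28.4) = 1724.3
Financial account = -(1724.3 + 38.4) = -1762.7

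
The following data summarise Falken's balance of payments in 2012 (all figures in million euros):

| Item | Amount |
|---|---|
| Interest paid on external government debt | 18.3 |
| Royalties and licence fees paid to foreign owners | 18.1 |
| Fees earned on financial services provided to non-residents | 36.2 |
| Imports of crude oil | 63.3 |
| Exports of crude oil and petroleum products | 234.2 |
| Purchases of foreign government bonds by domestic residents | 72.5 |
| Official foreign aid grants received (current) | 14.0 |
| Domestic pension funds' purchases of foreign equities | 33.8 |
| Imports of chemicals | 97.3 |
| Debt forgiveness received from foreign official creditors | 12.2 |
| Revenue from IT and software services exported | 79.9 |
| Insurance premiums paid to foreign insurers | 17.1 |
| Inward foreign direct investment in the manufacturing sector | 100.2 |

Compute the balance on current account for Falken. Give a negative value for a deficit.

150.2

Goods: -97.3 + 234.2 - 63.3 = 73.6
Services: -17.1 + 79.9 + 36.2 - 18.1 = 80.9
Primary income: -18.3
Secondary income: 14.0
Current account = 73.6 + 80.9 + (-18.3) + 14.0 = 150.2
(Excluded from the current account — financial account: purchases of foreign government bonds by domestic residents 72.5, domestic pension funds' purchases of foreign equities 33.8, inward foreign direct investment in the manufacturing sector 100.2; capital account: debt forgiveness received from foreign official creditors 12.2.)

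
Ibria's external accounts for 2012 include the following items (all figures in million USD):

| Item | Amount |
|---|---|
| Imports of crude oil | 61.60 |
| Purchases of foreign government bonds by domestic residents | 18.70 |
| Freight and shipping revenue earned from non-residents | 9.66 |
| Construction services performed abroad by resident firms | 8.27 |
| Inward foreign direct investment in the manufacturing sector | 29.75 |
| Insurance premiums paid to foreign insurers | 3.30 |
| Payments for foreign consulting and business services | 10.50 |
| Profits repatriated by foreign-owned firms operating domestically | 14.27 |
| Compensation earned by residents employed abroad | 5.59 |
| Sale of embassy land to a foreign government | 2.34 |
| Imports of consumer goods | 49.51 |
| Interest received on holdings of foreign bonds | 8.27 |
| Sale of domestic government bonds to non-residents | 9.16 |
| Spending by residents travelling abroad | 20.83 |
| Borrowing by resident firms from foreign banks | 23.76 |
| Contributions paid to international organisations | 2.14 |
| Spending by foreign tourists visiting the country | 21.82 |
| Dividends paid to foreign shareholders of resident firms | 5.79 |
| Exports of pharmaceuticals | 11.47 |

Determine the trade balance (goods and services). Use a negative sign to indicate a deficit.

-94.52

Goods: -49.51 - 61.60 + 11.47 = -99.64
Services: 8.27 + 21.82 - 20.83 + 9.66 - 10.50 - 3.30 = 5.12
Trade balance = -99.64 + 5.12 = -94.52
(Excluded from the trade balance — financial account: purchases of foreign government bonds by domestic residents 18.70, inward foreign direct investment in the manufacturing sector 29.75, sale of domestic government bonds to non-residents 9.16, borrowing by resident firms from foreign banks 23.76; primary income: profits repatriated by foreign-owned firms operating domestically 14.27, compensation earned by residents employed abroad 5.59, interest received on holdings of foreign bonds 8.27, dividends paid to foreign shareholders of resident firms 5.79; capital account: sale of embassy land to a foreign government 2.34; secondary income: contributions paid to international organisations 2.14.)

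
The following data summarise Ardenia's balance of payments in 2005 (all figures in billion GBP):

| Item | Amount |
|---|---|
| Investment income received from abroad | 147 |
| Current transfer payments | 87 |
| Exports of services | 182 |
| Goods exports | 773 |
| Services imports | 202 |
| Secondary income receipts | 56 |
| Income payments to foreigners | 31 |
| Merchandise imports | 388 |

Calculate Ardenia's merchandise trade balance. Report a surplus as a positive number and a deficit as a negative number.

Goods balance = 773 - 388 = 385

385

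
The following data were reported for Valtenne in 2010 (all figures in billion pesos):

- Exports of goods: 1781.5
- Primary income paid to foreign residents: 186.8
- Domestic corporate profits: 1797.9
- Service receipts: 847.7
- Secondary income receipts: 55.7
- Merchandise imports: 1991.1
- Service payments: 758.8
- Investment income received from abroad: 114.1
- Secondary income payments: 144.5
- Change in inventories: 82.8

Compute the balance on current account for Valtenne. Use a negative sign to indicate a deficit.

-282.2

Goods balance = 1781.5 - 1991.1 = -209.6
Services balance = 847.7 - 758.8 = 88.9
Trade balance (goods + services) = -209.6 + 88.9 = -120.7
Net primary income = 114.1 - 186.8 = -72.7
Net secondary income = 55.7 - 144.5 = -88.8
Current account = -120.7 + (-72.7) + (-88.8) = -282.2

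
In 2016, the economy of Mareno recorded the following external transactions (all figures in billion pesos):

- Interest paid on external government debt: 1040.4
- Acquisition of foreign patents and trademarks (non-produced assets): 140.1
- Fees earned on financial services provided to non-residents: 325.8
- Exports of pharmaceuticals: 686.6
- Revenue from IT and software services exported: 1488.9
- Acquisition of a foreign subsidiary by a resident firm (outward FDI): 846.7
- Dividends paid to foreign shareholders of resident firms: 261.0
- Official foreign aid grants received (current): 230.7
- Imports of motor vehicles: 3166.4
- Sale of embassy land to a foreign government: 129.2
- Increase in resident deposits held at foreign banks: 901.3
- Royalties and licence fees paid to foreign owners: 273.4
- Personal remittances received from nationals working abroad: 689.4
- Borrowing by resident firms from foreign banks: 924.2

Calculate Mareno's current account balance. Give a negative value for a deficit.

Goods: -3166.4 + 686.6 = -2479.8
Services: -273.4 + 325.8 + 1488.9 = 1541.3
Primary income: -261.0 - 1040.4 = -1301.4
Secondary income: 689.4 + 230.7 = 920.1
Current account = (-2479.8) + 1541.3 + (-1301.4) + 920.1 = -1319.8
(Excluded from the current account — capital account: acquisition of foreign patents and trademarks (non-produced assets) 140.1, sale of embassy land to a foreign government 129.2; financial account: acquisition of a foreign subsidiary by a resident firm (outward FDI) 846.7, increase in resident deposits held at foreign banks 901.3, borrowing by resident firms from foreign banks 924.2.)

-1319.8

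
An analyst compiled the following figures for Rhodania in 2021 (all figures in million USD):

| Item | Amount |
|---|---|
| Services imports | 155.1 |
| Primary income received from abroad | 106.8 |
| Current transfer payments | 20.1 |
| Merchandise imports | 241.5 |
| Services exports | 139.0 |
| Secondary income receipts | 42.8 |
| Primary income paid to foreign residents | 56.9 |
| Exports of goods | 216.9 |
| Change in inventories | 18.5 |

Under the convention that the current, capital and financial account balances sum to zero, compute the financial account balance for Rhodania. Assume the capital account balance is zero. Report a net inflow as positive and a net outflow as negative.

-31.9

Goods balance = 216.9 - 241.5 = -24.6
Services balance = 139.0 - 155.1 = -16.1
Trade balance (goods + services) = -24.6 + (-16.1) = -40.7
Net primary income = 106.8 - 56.9 = 49.9
Net secondary income = 42.8 - 20.1 = 22.7
Current account = -40.7 + 49.9 + 22.7 = 31.9
Financial account = -(31.9) = -31.9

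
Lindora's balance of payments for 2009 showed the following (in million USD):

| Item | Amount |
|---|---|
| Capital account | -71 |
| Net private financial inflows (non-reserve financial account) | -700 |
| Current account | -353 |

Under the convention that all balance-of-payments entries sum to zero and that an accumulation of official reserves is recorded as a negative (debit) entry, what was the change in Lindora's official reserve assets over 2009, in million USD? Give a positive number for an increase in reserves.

-1124

Official reserve transactions balance = -((-353) + (-71) + (-700)) = 1124
An accumulation of reserves is recorded as a debit (negative entry), so the change in the stock of reserves is the negative of that balance.
Change in official reserves = -(1124) = -1124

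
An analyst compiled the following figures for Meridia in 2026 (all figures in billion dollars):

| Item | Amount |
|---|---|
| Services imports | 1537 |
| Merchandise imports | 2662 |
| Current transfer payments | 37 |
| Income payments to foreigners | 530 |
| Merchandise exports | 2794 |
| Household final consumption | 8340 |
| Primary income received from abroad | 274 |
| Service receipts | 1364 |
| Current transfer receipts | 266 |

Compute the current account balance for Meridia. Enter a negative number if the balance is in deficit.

-68

Goods balance = 2794 - 2662 = 132
Services balance = 1364 - 1537 = -173
Trade balance (goods + services) = 132 + (-173) = -41
Net primary income = 274 - 530 = -256
Net secondary income = 266 - 37 = 229
Current account = -41 + (-256) + 229 = -68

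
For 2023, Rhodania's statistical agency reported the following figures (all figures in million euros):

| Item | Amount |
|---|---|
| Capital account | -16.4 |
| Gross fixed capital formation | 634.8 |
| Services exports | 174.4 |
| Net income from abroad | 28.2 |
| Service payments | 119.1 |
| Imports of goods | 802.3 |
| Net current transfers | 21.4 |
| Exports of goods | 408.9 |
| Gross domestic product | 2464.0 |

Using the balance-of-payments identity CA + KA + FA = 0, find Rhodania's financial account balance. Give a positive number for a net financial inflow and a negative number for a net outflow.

Goods balance = 408.9 - 802.3 = -393.4
Services balance = 174.4 - 119.1 = 55.3
Trade balance (goods + services) = -393.4 + 55.3 = -338.1
Net primary income = 28.2
Net secondary income = 21.4
Current account = -338.1 + 28.2 + 21.4 = -288.5
Financial account = -(-288.5 + (-16.4)) = 304.9

304.9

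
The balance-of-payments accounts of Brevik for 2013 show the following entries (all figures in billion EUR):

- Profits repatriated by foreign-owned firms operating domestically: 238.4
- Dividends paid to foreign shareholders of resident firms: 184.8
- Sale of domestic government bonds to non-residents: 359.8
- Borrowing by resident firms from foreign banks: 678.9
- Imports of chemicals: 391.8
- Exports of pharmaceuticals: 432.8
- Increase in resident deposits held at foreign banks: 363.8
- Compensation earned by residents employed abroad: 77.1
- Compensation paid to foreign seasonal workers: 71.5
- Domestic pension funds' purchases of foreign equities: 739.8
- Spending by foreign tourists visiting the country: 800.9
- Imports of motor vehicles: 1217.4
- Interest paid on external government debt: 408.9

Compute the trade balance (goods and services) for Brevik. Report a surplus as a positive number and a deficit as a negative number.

-375.5

Goods: 432.8 - 1217.4 - 391.8 = -1176.4
Services: 800.9
Trade balance = -1176.4 + 800.9 = -375.5
(Excluded from the trade balance — primary income: profits repatriated by foreign-owned firms operating domestically 238.4, dividends paid to foreign shareholders of resident firms 184.8, compensation earned by residents employed abroad 77.1, compensation paid to foreign seasonal workers 71.5, interest paid on external government debt 408.9; financial account: sale of domestic government bonds to non-residents 359.8, borrowing by resident firms from foreign banks 678.9, increase in resident deposits held at foreign banks 363.8, domestic pension funds' purchases of foreign equities 739.8.)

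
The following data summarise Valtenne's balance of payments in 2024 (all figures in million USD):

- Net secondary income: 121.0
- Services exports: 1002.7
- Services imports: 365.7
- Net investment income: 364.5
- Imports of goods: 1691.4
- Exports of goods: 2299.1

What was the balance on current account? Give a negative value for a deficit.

1730.2

Goods balance = 2299.1 - 1691.4 = 607.7
Services balance = 1002.7 - 365.7 = 637.0
Trade balance (goods + services) = 607.7 + 637.0 = 1244.7
Net primary income = 364.5
Net secondary income = 121.0
Current account = 1244.7 + 364.5 + 121.0 = 1730.2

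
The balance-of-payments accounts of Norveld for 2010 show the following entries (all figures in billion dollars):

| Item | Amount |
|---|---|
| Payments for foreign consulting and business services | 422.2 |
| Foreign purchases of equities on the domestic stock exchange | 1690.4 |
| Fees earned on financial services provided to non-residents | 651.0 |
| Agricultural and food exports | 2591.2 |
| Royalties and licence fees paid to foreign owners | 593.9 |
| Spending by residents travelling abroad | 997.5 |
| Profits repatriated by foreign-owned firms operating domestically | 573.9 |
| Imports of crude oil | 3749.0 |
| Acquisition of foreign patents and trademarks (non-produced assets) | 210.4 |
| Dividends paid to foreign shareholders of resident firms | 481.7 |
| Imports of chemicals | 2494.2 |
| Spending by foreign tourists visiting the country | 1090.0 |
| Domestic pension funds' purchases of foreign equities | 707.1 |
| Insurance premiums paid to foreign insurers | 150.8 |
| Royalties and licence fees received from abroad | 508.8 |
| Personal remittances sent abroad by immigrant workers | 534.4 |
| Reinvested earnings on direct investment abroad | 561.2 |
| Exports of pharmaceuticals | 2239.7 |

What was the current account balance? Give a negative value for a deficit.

Goods: 2591.2 - 3749.0 + 2239.7 - 2494.2 = -1412.3
Services: -422.2 - 997.5 + 651.0 - 593.9 + 508.8 + 1090.0 - 150.8 = 85.4
Primary income: 561.2 - 573.9 - 481.7 = -494.4
Secondary income: -534.4
Current account = (-1412.3) + 85.4 + (-494.4) + (-534.4) = -2355.7
(Excluded from the current account — financial account: foreign purchases of equities on the domestic stock exchange 1690.4, domestic pension funds' purchases of foreign equities 707.1; capital account: acquisition of foreign patents and trademarks (non-produced assets) 210.4.)

-2355.7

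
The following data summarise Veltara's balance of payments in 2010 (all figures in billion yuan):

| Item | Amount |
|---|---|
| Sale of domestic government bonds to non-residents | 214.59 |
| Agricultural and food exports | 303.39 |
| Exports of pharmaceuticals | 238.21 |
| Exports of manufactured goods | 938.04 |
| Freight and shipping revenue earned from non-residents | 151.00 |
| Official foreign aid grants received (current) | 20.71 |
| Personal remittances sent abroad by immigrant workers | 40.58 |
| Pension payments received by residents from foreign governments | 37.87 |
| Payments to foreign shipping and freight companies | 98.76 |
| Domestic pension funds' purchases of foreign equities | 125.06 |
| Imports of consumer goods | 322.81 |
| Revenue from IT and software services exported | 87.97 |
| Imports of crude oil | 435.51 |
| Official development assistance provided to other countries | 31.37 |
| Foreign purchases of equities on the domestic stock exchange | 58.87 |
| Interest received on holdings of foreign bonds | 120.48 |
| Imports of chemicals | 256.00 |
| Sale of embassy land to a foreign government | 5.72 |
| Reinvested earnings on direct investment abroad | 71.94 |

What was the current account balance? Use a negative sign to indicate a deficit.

Goods: 238.21 - 256.00 - 322.81 + 938.04 + 303.39 - 435.51 = 465.32
Services: 87.97 - 98.76 + 151.00 = 140.21
Primary income: 120.48 + 71.94 = 192.42
Secondary income: -40.58 + 20.71 - 31.37 + 37.87 = -13.37
Current account = 465.32 + 140.21 + 192.42 + (-13.37) = 784.58
(Excluded from the current account — financial account: sale of domestic government bonds to non-residents 214.59, domestic pension funds' purchases of foreign equities 125.06, foreign purchases of equities on the domestic stock exchange 58.87; capital account: sale of embassy land to a foreign government 5.72.)

784.58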